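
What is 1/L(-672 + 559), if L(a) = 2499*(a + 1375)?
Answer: 1/3153738 ≈ 3.1708e-7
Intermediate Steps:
L(a) = 3436125 + 2499*a (L(a) = 2499*(1375 + a) = 3436125 + 2499*a)
1/L(-672 + 559) = 1/(3436125 + 2499*(-672 + 559)) = 1/(3436125 + 2499*(-113)) = 1/(3436125 - 282387) = 1/3153738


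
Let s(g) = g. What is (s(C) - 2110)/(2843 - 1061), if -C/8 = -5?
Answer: -115/99 ≈ -1.1616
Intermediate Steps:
C = 40 (C = -8*(-5) = 40)
(s(C) - 2110)/(2843 - 1061) = (40 - 2110)/(2843 - 1061) = -2070/1782 = -2070*1/1782 = -115/99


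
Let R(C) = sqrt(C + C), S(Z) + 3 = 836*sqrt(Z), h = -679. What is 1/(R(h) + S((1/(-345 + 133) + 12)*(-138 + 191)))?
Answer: 1/(-3 + 418*sqrt(2543) + I*sqrt(1358)) ≈ 4.7447e-5 - 8.296e-8*I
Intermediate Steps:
S(Z) = -3 + 836*sqrt(Z)
R(C) = sqrt(2)*sqrt(C) (R(C) = sqrt(2*C) = sqrt(2)*sqrt(C))
1/(R(h) + S((1/(-345 + 133) + 12)*(-138 + 191))) = 1/(sqrt(2)*sqrt(-679) + (-3 + 836*sqrt((1/(-345 + 133) + 12)*(-138 + 191)))) = 1/(sqrt(2)*(I*sqrt(679)) + (-3 + 836*sqrt((1/(-212) + 12)*53))) = 1/(I*sqrt(1358) + (-3 + 836*sqrt((-1/212 + 12)*53))) = 1/(I*sqrt(1358) + (-3 + 836*sqrt((2543/212)*53))) = 1/(I*sqrt(1358) + (-3 + 836*sqrt(2543/4))) = 1/(I*sqrt(1358) + (-3 + 836*(sqrt(2543)/2))) = 1/(I*sqrt(1358) + (-3 + 418*sqrt(2543))) = 1/(-3 + 418*sqrt(2543) + I*sqrt(1358))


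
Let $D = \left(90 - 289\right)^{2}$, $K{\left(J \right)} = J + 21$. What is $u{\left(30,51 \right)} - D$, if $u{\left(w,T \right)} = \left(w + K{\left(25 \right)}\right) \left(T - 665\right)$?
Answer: $-86265$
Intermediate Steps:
$K{\left(J \right)} = 21 + J$
$u{\left(w,T \right)} = \left(-665 + T\right) \left(46 + w\right)$ ($u{\left(w,T \right)} = \left(w + \left(21 + 25\right)\right) \left(T - 665\right) = \left(w + 46\right) \left(-665 + T\right) = \left(46 + w\right) \left(-665 + T\right) = \left(-665 + T\right) \left(46 + w\right)$)
$D = 39601$ ($D = \left(-199\right)^{2} = 39601$)
$u{\left(30,51 \right)} - D = \left(-30590 - 19950 + 46 \cdot 51 + 51 \cdot 30\right) - 39601 = \left(-30590 - 19950 + 2346 + 1530\right) - 39601 = -46664 - 39601 = -86265$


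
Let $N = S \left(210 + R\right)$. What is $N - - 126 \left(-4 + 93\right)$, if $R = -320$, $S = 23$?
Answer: $8684$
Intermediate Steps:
$N = -2530$ ($N = 23 \left(210 - 320\right) = 23 \left(-110\right) = -2530$)
$N - - 126 \left(-4 + 93\right) = -2530 - - 126 \left(-4 + 93\right) = -2530 - \left(-126\right) 89 = -2530 - -11214 = -2530 + 11214 = 8684$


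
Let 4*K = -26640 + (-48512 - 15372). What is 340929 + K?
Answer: 318298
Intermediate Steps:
K = -22631 (K = (-26640 + (-48512 - 15372))/4 = (-26640 - 63884)/4 = (1/4)*(-90524) = -22631)
340929 + K = 340929 - 22631 = 318298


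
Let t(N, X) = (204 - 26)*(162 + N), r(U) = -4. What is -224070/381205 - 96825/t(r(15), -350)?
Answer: -785671251/194927444 ≈ -4.0306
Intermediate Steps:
t(N, X) = 28836 + 178*N (t(N, X) = 178*(162 + N) = 28836 + 178*N)
-224070/381205 - 96825/t(r(15), -350) = -224070/381205 - 96825/(28836 + 178*(-4)) = -224070*1/381205 - 96825/(28836 - 712) = -4074/6931 - 96825/28124 = -785671251/194927444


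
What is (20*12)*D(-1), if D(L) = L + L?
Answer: -480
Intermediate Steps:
D(L) = 2*L
(20*12)*D(-1) = (20*12)*(2*(-1)) = 240*(-2) = -480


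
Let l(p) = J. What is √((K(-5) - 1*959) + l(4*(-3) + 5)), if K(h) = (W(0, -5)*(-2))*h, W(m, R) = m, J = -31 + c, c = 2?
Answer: 2*I*√247 ≈ 31.432*I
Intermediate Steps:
J = -29 (J = -31 + 2 = -29)
l(p) = -29
K(h) = 0 (K(h) = (0*(-2))*h = 0*h = 0)
√((K(-5) - 1*959) + l(4*(-3) + 5)) = √((0 - 1*959) - 29) = √((0 - 959) - 29) = √(-959 - 29) = √(-988) = 2*I*√247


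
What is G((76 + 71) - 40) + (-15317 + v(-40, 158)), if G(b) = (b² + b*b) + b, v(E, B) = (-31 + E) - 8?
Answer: 7609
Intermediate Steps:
v(E, B) = -39 + E
G(b) = b + 2*b² (G(b) = (b² + b²) + b = 2*b² + b = b + 2*b²)
G((76 + 71) - 40) + (-15317 + v(-40, 158)) = ((76 + 71) - 40)*(1 + 2*((76 + 71) - 40)) + (-15317 + (-39 - 40)) = (147 - 40)*(1 + 2*(147 - 40)) + (-15317 - 79) = 107*(1 + 2*107) - 15396 = 107*(1 + 214) - 15396 = 107*215 - 15396 = 23005 - 15396 = 7609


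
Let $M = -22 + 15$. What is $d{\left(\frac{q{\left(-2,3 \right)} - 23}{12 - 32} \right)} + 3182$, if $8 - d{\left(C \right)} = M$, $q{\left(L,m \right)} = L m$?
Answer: $3197$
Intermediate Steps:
$M = -7$
$d{\left(C \right)} = 15$ ($d{\left(C \right)} = 8 - -7 = 8 + 7 = 15$)
$d{\left(\frac{q{\left(-2,3 \right)} - 23}{12 - 32} \right)} + 3182 = 15 + 3182 = 3197$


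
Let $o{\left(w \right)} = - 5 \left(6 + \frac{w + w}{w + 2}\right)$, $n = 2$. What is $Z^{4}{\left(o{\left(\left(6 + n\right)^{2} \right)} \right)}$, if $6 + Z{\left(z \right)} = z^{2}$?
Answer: $\frac{8541683747775566990622736}{1406408618241} \approx 6.0734 \cdot 10^{12}$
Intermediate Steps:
$o{\left(w \right)} = -30 - \frac{10 w}{2 + w}$ ($o{\left(w \right)} = - 5 \left(6 + \frac{2 w}{2 + w}\right) = -30 - \frac{10 w}{2 + w}$)
$Z{\left(z \right)} = -6 + z^{2}$
$Z^{4}{\left(o{\left(\left(6 + n\right)^{2} \right)} \right)} = \left(-6 + \left(\frac{20 \left(-3 - 2 \left(6 + 2\right)^{2}\right)}{2 + \left(6 + 2\right)^{2}}\right)^{2}\right)^{4} = \left(-6 + \left(\frac{20 \left(-3 - 2 \cdot 8^{2}\right)}{2 + 8^{2}}\right)^{2}\right)^{4} = \left(-6 + \left(\frac{20 \left(-3 - 128\right)}{2 + 64}\right)^{2}\right)^{4} = \left(-6 + \left(\frac{20 \left(-3 - 128\right)}{66}\right)^{2}\right)^{4} = \left(-6 + \left(20 \cdot \frac{1}{66} \left(-131\right)\right)^{2}\right)^{4} = \left(-6 + \left(- \frac{1310}{33}\right)^{2}\right)^{4} = \left(-6 + \frac{1716100}{1089}\right)^{4} = \left(\frac{1709566}{1089}\right)^{4} = \frac{8541683747775566990622736}{1406408618241}$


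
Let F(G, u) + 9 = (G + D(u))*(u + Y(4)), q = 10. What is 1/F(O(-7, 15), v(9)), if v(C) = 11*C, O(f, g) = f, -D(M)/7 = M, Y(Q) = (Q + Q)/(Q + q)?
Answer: -1/69709 ≈ -1.4345e-5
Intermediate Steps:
Y(Q) = 2*Q/(10 + Q) (Y(Q) = (Q + Q)/(Q + 10) = (2*Q)/(10 + Q) = 2*Q/(10 + Q))
D(M) = -7*M
F(G, u) = -9 + (4/7 + u)*(G - 7*u) (F(G, u) = -9 + (G - 7*u)*(u + 2*4/(10 + 4)) = -9 + (G - 7*u)*(u + 2*4/14) = -9 + (G - 7*u)*(u + 2*4*(1/14)) = -9 + (G - 7*u)*(u + 4/7) = -9 + (G - 7*u)*(4/7 + u) = -9 + (4/7 + u)*(G - 7*u))
1/F(O(-7, 15), v(9)) = 1/(-9 - 7*(11*9)² - 44*9 + (4/7)*(-7) - 77*9) = 1/(-9 - 7*99² - 4*99 - 4 - 7*99) = 1/(-9 - 7*9801 - 396 - 4 - 693) = 1/(-9 - 68607 - 396 - 4 - 693) = 1/(-69709) = -1/69709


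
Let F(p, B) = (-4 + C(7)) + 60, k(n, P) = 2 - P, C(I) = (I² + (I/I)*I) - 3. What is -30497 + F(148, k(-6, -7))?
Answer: -30388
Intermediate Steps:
C(I) = -3 + I + I² (C(I) = (I² + 1*I) - 3 = (I² + I) - 3 = (I + I²) - 3 = -3 + I + I²)
F(p, B) = 109 (F(p, B) = (-4 + (-3 + 7 + 7²)) + 60 = (-4 + (-3 + 7 + 49)) + 60 = (-4 + 53) + 60 = 49 + 60 = 109)
-30497 + F(148, k(-6, -7)) = -30497 + 109 = -30388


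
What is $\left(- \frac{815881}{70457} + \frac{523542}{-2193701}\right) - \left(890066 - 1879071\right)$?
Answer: $\frac{152860359973865510}{154561591357} \approx 9.8899 \cdot 10^{5}$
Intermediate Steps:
$\left(- \frac{815881}{70457} + \frac{523542}{-2193701}\right) - \left(890066 - 1879071\right) = \left(\left(-815881\right) \frac{1}{70457} + 523542 \left(- \frac{1}{2193701}\right)\right) - -989005 = \left(- \frac{815881}{70457} - \frac{523542}{2193701}\right) + 989005 = - \frac{1826686164275}{154561591357} + 989005 = \frac{152860359973865510}{154561591357}$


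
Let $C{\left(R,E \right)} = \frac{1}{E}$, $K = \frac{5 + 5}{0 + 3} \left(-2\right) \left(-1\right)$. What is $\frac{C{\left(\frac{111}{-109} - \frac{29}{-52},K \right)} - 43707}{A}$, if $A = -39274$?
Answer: $\frac{874137}{785480} \approx 1.1129$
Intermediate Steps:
$K = \frac{20}{3}$ ($K = \frac{10}{3} \left(-2\right) \left(-1\right) = \left(- \frac{20}{3}\right) \left(-1\right) = \frac{20}{3} \approx 6.6667$)
$\frac{C{\left(\frac{111}{-109} - \frac{29}{-52},K \right)} - 43707}{A} = \frac{\frac{1}{\frac{20}{3}} - 43707}{-39274} = \left(\frac{3}{20} - 43707\right) \left(- \frac{1}{39274}\right) = \left(- \frac{874137}{20}\right) \left(- \frac{1}{39274}\right) = \frac{874137}{785480}$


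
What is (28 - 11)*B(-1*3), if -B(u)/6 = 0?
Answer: 0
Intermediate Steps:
B(u) = 0 (B(u) = -6*0 = 0)
(28 - 11)*B(-1*3) = (28 - 11)*0 = 17*0 = 0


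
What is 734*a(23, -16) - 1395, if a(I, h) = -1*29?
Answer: -22681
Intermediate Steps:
a(I, h) = -29
734*a(23, -16) - 1395 = 734*(-29) - 1395 = -21286 - 1395 = -22681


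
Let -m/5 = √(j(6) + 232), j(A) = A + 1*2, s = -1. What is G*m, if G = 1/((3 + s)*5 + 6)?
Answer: -5*√15/4 ≈ -4.8412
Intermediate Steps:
j(A) = 2 + A (j(A) = A + 2 = 2 + A)
m = -20*√15 (m = -5*√((2 + 6) + 232) = -5*√(8 + 232) = -20*√15 ≈ -77.460)
G = 1/16 (G = 1/((3 - 1)*5 + 6) = 1/(2*5 + 6) = 1/(10 + 6) = 1/16 ≈ 0.062500)
G*m = (-20*√15)/16 = -5*√15/4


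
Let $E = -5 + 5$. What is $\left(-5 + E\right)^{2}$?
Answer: $25$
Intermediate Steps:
$E = 0$
$\left(-5 + E\right)^{2} = \left(-5 + 0\right)^{2} = \left(-5\right)^{2} = 25$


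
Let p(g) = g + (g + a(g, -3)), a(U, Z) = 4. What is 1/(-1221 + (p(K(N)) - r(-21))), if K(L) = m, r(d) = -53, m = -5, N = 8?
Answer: -1/1174 ≈ -0.00085179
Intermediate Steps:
K(L) = -5
p(g) = 4 + 2*g (p(g) = g + (g + 4) = g + (4 + g) = 4 + 2*g)
1/(-1221 + (p(K(N)) - r(-21))) = 1/(-1221 + ((4 + 2*(-5)) - 1*(-53))) = 1/(-1221 + ((4 - 10) + 53)) = 1/(-1221 + (-6 + 53)) = 1/(-1221 + 47) = 1/(-1174) = -1/1174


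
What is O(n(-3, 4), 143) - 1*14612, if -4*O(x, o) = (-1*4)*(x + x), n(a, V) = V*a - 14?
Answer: -14664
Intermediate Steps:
n(a, V) = -14 + V*a
O(x, o) = 2*x (O(x, o) = -(-1*4)*(x + x)/4 = -(-1)*2*x = -(-2)*x = 2*x)
O(n(-3, 4), 143) - 1*14612 = 2*(-14 + 4*(-3)) - 1*14612 = 2*(-14 - 12) - 14612 = 2*(-26) - 14612 = -52 - 14612 = -14664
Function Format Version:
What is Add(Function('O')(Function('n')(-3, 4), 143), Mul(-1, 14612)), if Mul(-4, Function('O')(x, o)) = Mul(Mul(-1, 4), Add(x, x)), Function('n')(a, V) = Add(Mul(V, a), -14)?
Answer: -14664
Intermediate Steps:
Function('n')(a, V) = Add(-14, Mul(V, a))
Function('O')(x, o) = Mul(2, x) (Function('O')(x, o) = Mul(Rational(-1, 4), Mul(Mul(-1, 4), Add(x, x))) = Mul(Rational(-1, 4), Mul(-4, Mul(2, x))) = Mul(Rational(-1, 4), Mul(-8, x)) = Mul(2, x))
Add(Function('O')(Function('n')(-3, 4), 143), Mul(-1, 14612)) = Add(Mul(2, Add(-14, Mul(4, -3))), Mul(-1, 14612)) = Add(Mul(2, Add(-14, -12)), -14612) = Add(Mul(2, -26), -14612) = Add(-52, -14612) = -14664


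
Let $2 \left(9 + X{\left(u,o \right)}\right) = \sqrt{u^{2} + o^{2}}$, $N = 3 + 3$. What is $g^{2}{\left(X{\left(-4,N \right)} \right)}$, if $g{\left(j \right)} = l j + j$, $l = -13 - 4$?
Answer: $24064 - 4608 \sqrt{13} \approx 7449.6$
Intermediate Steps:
$l = -17$ ($l = -13 - 4 = -17$)
$N = 6$
$X{\left(u,o \right)} = -9 + \frac{\sqrt{o^{2} + u^{2}}}{2}$ ($X{\left(u,o \right)} = -9 + \frac{\sqrt{u^{2} + o^{2}}}{2} = -9 + \frac{\sqrt{o^{2} + u^{2}}}{2}$)
$g{\left(j \right)} = - 16 j$ ($g{\left(j \right)} = - 17 j + j = - 16 j$)
$g^{2}{\left(X{\left(-4,N \right)} \right)} = \left(- 16 \left(-9 + \frac{\sqrt{6^{2} + \left(-4\right)^{2}}}{2}\right)\right)^{2} = \left(- 16 \left(-9 + \frac{\sqrt{36 + 16}}{2}\right)\right)^{2} = \left(- 16 \left(-9 + \frac{\sqrt{52}}{2}\right)\right)^{2} = \left(- 16 \left(-9 + \frac{2 \sqrt{13}}{2}\right)\right)^{2} = \left(- 16 \left(-9 + \sqrt{13}\right)\right)^{2} = \left(144 - 16 \sqrt{13}\right)^{2}$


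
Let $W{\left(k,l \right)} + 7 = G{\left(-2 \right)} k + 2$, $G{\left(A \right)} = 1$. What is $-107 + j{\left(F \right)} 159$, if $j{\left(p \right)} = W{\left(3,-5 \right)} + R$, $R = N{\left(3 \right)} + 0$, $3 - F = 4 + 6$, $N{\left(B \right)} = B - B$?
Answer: $-425$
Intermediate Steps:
$N{\left(B \right)} = 0$
$F = -7$ ($F = 3 - \left(4 + 6\right) = 3 - 10 = -7$)
$W{\left(k,l \right)} = -5 + k$ ($W{\left(k,l \right)} = -7 + \left(1 k + 2\right) = -7 + \left(k + 2\right) = -7 + \left(2 + k\right) = -5 + k$)
$R = 0$ ($R = 0 + 0 = 0$)
$j{\left(p \right)} = -2$ ($j{\left(p \right)} = \left(-5 + 3\right) + 0 = -2 + 0 = -2$)
$-107 + j{\left(F \right)} 159 = -107 - 318 = -425$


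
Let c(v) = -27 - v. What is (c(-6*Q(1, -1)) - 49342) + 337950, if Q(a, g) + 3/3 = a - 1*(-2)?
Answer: 288593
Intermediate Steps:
Q(a, g) = 1 + a (Q(a, g) = -1 + (a - 1*(-2)) = -1 + (a + 2) = -1 + (2 + a) = 1 + a)
(c(-6*Q(1, -1)) - 49342) + 337950 = ((-27 - (-6)*(1 + 1)) - 49342) + 337950 = ((-27 - (-6)*2) - 49342) + 337950 = ((-27 - 1*(-12)) - 49342) + 337950 = ((-27 + 12) - 49342) + 337950 = (-15 - 49342) + 337950 = -49357 + 337950 = 288593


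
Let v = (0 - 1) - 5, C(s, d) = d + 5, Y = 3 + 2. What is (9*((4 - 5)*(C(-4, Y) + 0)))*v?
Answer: 540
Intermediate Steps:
Y = 5
C(s, d) = 5 + d
v = -6 (v = -1 - 5 = -6)
(9*((4 - 5)*(C(-4, Y) + 0)))*v = (9*((4 - 5)*((5 + 5) + 0)))*(-6) = (9*(-(10 + 0)))*(-6) = (9*(-1*10))*(-6) = (9*(-10))*(-6) = -90*(-6) = 540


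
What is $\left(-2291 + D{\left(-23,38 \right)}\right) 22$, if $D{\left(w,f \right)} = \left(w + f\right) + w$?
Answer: $-50578$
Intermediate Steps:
$D{\left(w,f \right)} = f + 2 w$ ($D{\left(w,f \right)} = \left(f + w\right) + w = f + 2 w$)
$\left(-2291 + D{\left(-23,38 \right)}\right) 22 = \left(-2291 + \left(38 + 2 \left(-23\right)\right)\right) 22 = \left(-2291 + \left(38 - 46\right)\right) 22 = \left(-2291 - 8\right) 22 = \left(-2299\right) 22 = -50578$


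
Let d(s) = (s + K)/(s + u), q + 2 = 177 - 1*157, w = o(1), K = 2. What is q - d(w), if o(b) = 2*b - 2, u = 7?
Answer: 124/7 ≈ 17.714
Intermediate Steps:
o(b) = -2 + 2*b
w = 0 (w = -2 + 2*1 = -2 + 2 = 0)
q = 18 (q = -2 + (177 - 1*157) = -2 + (177 - 157) = -2 + 20 = 18)
d(s) = (2 + s)/(7 + s) (d(s) = (s + 2)/(s + 7) = (2 + s)/(7 + s))
q - d(w) = 18 - (2 + 0)/(7 + 0) = 18 - 2/7 = 124/7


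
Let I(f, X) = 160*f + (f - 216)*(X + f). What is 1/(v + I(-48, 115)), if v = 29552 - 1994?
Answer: 1/2190 ≈ 0.00045662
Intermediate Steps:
v = 27558
I(f, X) = 160*f + (-216 + f)*(X + f)
1/(v + I(-48, 115)) = 1/(27558 + ((-48)**2 - 216*115 - 56*(-48) + 115*(-48))) = 1/(27558 + (2304 - 24840 + 2688 - 5520)) = 1/(27558 - 25368) = 1/2190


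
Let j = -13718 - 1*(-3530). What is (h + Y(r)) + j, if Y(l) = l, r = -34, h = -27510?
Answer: -37732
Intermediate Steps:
j = -10188 (j = -13718 + 3530 = -10188)
(h + Y(r)) + j = (-27510 - 34) - 10188 = -27544 - 10188 = -37732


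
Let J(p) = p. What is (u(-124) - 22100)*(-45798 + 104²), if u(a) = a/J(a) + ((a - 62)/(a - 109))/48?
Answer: 720498104955/932 ≈ 7.7307e+8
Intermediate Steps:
u(a) = 1 + (-62 + a)/(48*(-109 + a)) (u(a) = a/a + ((a - 62)/(a - 109))/48 = 1 + ((-62 + a)/(-109 + a))*(1/48) = 1 + (-62 + a)/(48*(-109 + a)))
(u(-124) - 22100)*(-45798 + 104²) = ((-5294 + 49*(-124))/(48*(-109 - 124)) - 22100)*(-45798 + 104²) = ((1/48)*(-5294 - 6076)/(-233) - 22100)*(-45798 + 10816) = ((1/48)*(-1/233)*(-11370) - 22100)*(-34982) = (1895/1864 - 22100)*(-34982) = -41192505/1864*(-34982) = 720498104955/932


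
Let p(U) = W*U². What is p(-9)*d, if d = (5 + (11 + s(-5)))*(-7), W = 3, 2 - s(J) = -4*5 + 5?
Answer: -56133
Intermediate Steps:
s(J) = 17 (s(J) = 2 - (-4*5 + 5) = 2 - (-20 + 5) = 2 - 1*(-15) = 2 + 15 = 17)
d = -231 (d = (5 + (11 + 17))*(-7) = (5 + 28)*(-7) = 33*(-7) = -231)
p(U) = 3*U²
p(-9)*d = (3*(-9)²)*(-231) = (3*81)*(-231) = 243*(-231) = -56133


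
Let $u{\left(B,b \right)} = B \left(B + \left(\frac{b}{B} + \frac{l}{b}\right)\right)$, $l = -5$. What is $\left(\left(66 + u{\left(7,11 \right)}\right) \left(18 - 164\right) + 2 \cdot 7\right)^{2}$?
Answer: $\frac{38845256464}{121} \approx 3.2104 \cdot 10^{8}$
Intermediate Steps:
$u{\left(B,b \right)} = B \left(B - \frac{5}{b} + \frac{b}{B}\right)$ ($u{\left(B,b \right)} = B \left(B - \left(\frac{5}{b} - \frac{b}{B}\right)\right) = B \left(B - \frac{5}{b} + \frac{b}{B}\right)$)
$\left(\left(66 + u{\left(7,11 \right)}\right) \left(18 - 164\right) + 2 \cdot 7\right)^{2} = \left(\left(66 + \left(11 + 7^{2} - \frac{35}{11}\right)\right) \left(18 - 164\right) + 2 \cdot 7\right)^{2} = \left(\left(66 + \left(11 + 49 - 35 \cdot \frac{1}{11}\right)\right) \left(-146\right) + 14\right)^{2} = \left(\left(66 + \left(11 + 49 - \frac{35}{11}\right)\right) \left(-146\right) + 14\right)^{2} = \left(\left(66 + \frac{625}{11}\right) \left(-146\right) + 14\right)^{2} = \left(\frac{1351}{11} \left(-146\right) + 14\right)^{2} = \left(- \frac{197246}{11} + 14\right)^{2} = \left(- \frac{197092}{11}\right)^{2} = \frac{38845256464}{121}$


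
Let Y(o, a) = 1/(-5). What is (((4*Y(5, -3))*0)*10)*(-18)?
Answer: 0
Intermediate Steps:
Y(o, a) = -1/5
(((4*Y(5, -3))*0)*10)*(-18) = (((4*(-1/5))*0)*10)*(-18) = (-4/5*0*10)*(-18) = (0*10)*(-18) = 0*(-18) = 0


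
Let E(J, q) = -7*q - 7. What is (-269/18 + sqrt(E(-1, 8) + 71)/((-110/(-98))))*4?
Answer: -538/9 + 392*sqrt(2)/55 ≈ -49.698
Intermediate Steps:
E(J, q) = -7 - 7*q
(-269/18 + sqrt(E(-1, 8) + 71)/((-110/(-98))))*4 = (-269/18 + sqrt((-7 - 7*8) + 71)/((-110/(-98))))*4 = (-269*1/18 + sqrt((-7 - 56) + 71)/((-110*(-1/98))))*4 = (-269/18 + sqrt(-63 + 71)/(55/49))*4 = (-269/18 + sqrt(8)*(49/55))*4 = (-269/18 + (2*sqrt(2))*(49/55))*4 = (-269/18 + 98*sqrt(2)/55)*4 = -538/9 + 392*sqrt(2)/55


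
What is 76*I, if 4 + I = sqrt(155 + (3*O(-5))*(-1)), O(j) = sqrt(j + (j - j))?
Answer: -304 + 76*sqrt(155 - 3*I*sqrt(5)) ≈ 642.41 - 20.47*I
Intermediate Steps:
O(j) = sqrt(j) (O(j) = sqrt(j + 0) = sqrt(j))
I = -4 + sqrt(155 - 3*I*sqrt(5)) (I = -4 + sqrt(155 + (3*sqrt(-5))*(-1)) = -4 + sqrt(155 + (3*(I*sqrt(5)))*(-1)) = -4 + sqrt(155 + (3*I*sqrt(5))*(-1)) = -4 + sqrt(155 - 3*I*sqrt(5)) ≈ 8.4528 - 0.26934*I)
76*I = 76*(-4 + sqrt(155 - 3*I*sqrt(5))) = -304 + 76*sqrt(155 - 3*I*sqrt(5))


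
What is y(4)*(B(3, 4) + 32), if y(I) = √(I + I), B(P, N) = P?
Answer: 70*√2 ≈ 98.995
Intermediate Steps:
y(I) = √2*√I (y(I) = √(2*I) = √2*√I)
y(4)*(B(3, 4) + 32) = (√2*√4)*(3 + 32) = (√2*2)*35 = (2*√2)*35 = 70*√2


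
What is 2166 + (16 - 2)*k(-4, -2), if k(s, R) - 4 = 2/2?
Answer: 2236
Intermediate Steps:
k(s, R) = 5 (k(s, R) = 4 + 2/2 = 4 + 2*(½) = 4 + 1 = 5)
2166 + (16 - 2)*k(-4, -2) = 2166 + (16 - 2)*5 = 2166 + 14*5 = 2166 + 70 = 2236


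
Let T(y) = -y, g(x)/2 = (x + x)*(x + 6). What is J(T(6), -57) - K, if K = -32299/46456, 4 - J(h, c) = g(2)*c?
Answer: 169689611/46456 ≈ 3652.7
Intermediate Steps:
g(x) = 4*x*(6 + x) (g(x) = 2*((x + x)*(x + 6)) = 2*((2*x)*(6 + x)) = 2*(2*x*(6 + x)) = 4*x*(6 + x))
J(h, c) = 4 - 64*c (J(h, c) = 4 - 4*2*(6 + 2)*c = 4 - 4*2*8*c = 4 - 64*c)
K = -32299/46456 (K = -32299*1/46456 = -32299/46456 ≈ -0.69526)
J(T(6), -57) - K = (4 - 64*(-57)) - 1*(-32299/46456) = (4 + 3648) + 32299/46456 = 3652 + 32299/46456 = 169689611/46456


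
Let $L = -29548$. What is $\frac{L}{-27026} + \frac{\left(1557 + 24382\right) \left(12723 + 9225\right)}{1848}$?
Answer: $\frac{641091845299}{2081002} \approx 3.0807 \cdot 10^{5}$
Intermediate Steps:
$\frac{L}{-27026} + \frac{\left(1557 + 24382\right) \left(12723 + 9225\right)}{1848} = - \frac{29548}{-27026} + \frac{\left(1557 + 24382\right) \left(12723 + 9225\right)}{1848} = \left(-29548\right) \left(- \frac{1}{27026}\right) + 25939 \cdot 21948 \cdot \frac{1}{1848} = \frac{14774}{13513} + 569309172 \cdot \frac{1}{1848} = \frac{14774}{13513} + \frac{47442431}{154} = \frac{641091845299}{2081002}$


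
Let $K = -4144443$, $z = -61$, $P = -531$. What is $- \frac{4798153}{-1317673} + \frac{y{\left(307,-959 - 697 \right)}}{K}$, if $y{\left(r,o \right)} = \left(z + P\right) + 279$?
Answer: $\frac{19886084045428}{5461020641139} \approx 3.6415$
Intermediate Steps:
$y{\left(r,o \right)} = -313$ ($y{\left(r,o \right)} = \left(-61 - 531\right) + 279 = -592 + 279 = -313$)
$- \frac{4798153}{-1317673} + \frac{y{\left(307,-959 - 697 \right)}}{K} = - \frac{4798153}{-1317673} - \frac{313}{-4144443} = \left(-4798153\right) \left(- \frac{1}{1317673}\right) - - \frac{313}{4144443} = \frac{4798153}{1317673} + \frac{313}{4144443} = \frac{19886084045428}{5461020641139}$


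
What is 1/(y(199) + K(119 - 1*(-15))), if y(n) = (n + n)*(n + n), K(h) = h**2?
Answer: 1/176360 ≈ 5.6702e-6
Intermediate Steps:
y(n) = 4*n**2 (y(n) = (2*n)*(2*n) = 4*n**2)
1/(y(199) + K(119 - 1*(-15))) = 1/(4*199**2 + (119 - 1*(-15))**2) = 1/(4*39601 + (119 + 15)**2) = 1/(158404 + 134**2) = 1/(158404 + 17956) = 1/176360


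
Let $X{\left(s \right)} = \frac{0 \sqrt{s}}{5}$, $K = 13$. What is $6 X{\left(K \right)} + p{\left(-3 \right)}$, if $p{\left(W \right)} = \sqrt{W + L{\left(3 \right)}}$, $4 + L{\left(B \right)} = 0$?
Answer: $i \sqrt{7} \approx 2.6458 i$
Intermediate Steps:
$L{\left(B \right)} = -4$ ($L{\left(B \right)} = -4 + 0 = -4$)
$p{\left(W \right)} = \sqrt{-4 + W}$ ($p{\left(W \right)} = \sqrt{W - 4} = \sqrt{-4 + W}$)
$X{\left(s \right)} = 0$ ($X{\left(s \right)} = 0 \cdot \frac{1}{5} = 0$)
$6 X{\left(K \right)} + p{\left(-3 \right)} = 6 \cdot 0 + \sqrt{-4 - 3} = 0 + \sqrt{-7} = 0 + i \sqrt{7} = i \sqrt{7}$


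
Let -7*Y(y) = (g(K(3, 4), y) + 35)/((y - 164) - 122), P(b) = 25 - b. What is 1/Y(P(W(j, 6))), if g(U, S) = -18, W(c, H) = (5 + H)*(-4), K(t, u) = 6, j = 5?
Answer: 1519/17 ≈ 89.353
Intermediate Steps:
W(c, H) = -20 - 4*H
Y(y) = -17/(7*(-286 + y)) (Y(y) = -(-18 + 35)/(7*((y - 164) - 122)) = -17/(7*((-164 + y) - 122)) = -17/(7*(-286 + y)))
1/Y(P(W(j, 6))) = 1/(-17/(-2002 + 7*(25 - (-20 - 4*6)))) = 1/(-17/(-2002 + 7*(25 - (-20 - 24)))) = 1/(-17/(-2002 + 7*(25 - 1*(-44)))) = 1/(-17/(-2002 + 7*(25 + 44))) = 1/(-17/(-2002 + 7*69)) = 1/(-17/(-2002 + 483)) = 1/(-17/(-1519)) = 1/(-17*(-1/1519)) = 1/(17/1519) = 1519/17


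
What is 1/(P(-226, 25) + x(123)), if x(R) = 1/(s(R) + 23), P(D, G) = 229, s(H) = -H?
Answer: 100/22899 ≈ 0.0043670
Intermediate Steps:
x(R) = 1/(23 - R) (x(R) = 1/(-R + 23) = 1/(23 - R))
1/(P(-226, 25) + x(123)) = 1/(229 - 1/(-23 + 123)) = 1/(229 - 1/100) = 1/(22899/100) = 100/22899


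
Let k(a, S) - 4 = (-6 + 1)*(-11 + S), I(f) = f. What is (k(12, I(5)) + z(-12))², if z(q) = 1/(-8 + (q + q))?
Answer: 1181569/1024 ≈ 1153.9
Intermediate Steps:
k(a, S) = 59 - 5*S (k(a, S) = 4 + (-6 + 1)*(-11 + S) = 4 - 5*(-11 + S) = 4 + (55 - 5*S) = 59 - 5*S)
z(q) = 1/(-8 + 2*q)
(k(12, I(5)) + z(-12))² = ((59 - 5*5) + 1/(2*(-4 - 12)))² = ((59 - 25) + (½)/(-16))² = (34 + (½)*(-1/16))² = (34 - 1/32)² = (1087/32)² = 1181569/1024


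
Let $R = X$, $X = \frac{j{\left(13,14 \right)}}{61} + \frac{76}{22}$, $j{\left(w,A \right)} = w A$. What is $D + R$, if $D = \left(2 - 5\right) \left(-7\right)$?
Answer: $\frac{18411}{671} \approx 27.438$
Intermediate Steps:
$j{\left(w,A \right)} = A w$
$D = 21$ ($D = \left(-3\right) \left(-7\right) = 21$)
$X = \frac{4320}{671}$ ($X = \frac{14 \cdot 13}{61} + \frac{76}{22} = 182 \cdot \frac{1}{61} + 76 \cdot \frac{1}{22} = \frac{182}{61} + \frac{38}{11} = \frac{4320}{671} \approx 6.4381$)
$R = \frac{4320}{671} \approx 6.4381$
$D + R = 21 + \frac{4320}{671} = \frac{18411}{671}$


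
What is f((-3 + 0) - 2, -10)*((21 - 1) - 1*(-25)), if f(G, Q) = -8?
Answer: -360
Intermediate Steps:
f((-3 + 0) - 2, -10)*((21 - 1) - 1*(-25)) = -8*((21 - 1) - 1*(-25)) = -8*(20 + 25) = -8*45 = -360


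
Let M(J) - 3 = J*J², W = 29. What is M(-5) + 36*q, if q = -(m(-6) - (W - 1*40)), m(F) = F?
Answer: -302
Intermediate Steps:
M(J) = 3 + J³ (M(J) = 3 + J*J² = 3 + J³)
q = -5 (q = -(-6 - (29 - 1*40)) = -(-6 - (29 - 40)) = -(-6 - 1*(-11)) = -(-6 + 11) = -1*5 = -5)
M(-5) + 36*q = (3 + (-5)³) + 36*(-5) = (3 - 125) - 180 = -122 - 180 = -302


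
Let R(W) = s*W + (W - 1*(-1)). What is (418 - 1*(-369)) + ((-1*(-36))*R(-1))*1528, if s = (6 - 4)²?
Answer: -219245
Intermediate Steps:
s = 4 (s = 2² = 4)
R(W) = 1 + 5*W (R(W) = 4*W + (W - 1*(-1)) = 4*W + (W + 1) = 4*W + (1 + W) = 1 + 5*W)
(418 - 1*(-369)) + ((-1*(-36))*R(-1))*1528 = (418 - 1*(-369)) + ((-1*(-36))*(1 + 5*(-1)))*1528 = (418 + 369) + (36*(1 - 5))*1528 = 787 + (36*(-4))*1528 = 787 - 144*1528 = 787 - 220032 = -219245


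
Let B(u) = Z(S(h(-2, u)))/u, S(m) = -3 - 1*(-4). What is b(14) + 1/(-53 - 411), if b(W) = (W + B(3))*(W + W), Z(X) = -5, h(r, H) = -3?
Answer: 480701/1392 ≈ 345.33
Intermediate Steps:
S(m) = 1 (S(m) = -3 + 4 = 1)
B(u) = -5/u
b(W) = 2*W*(-5/3 + W) (b(W) = (W - 5/3)*(W + W) = (W - 5*1/3)*(2*W) = (W - 5/3)*(2*W) = (-5/3 + W)*(2*W) = 2*W*(-5/3 + W))
b(14) + 1/(-53 - 411) = (2/3)*14*(-5 + 3*14) + 1/(-53 - 411) = (2/3)*14*(-5 + 42) + 1/(-464) = (2/3)*14*37 - 1/464 = 1036/3 - 1/464 = 480701/1392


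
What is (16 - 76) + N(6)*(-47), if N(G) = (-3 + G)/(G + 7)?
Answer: -921/13 ≈ -70.846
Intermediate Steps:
N(G) = (-3 + G)/(7 + G)
(16 - 76) + N(6)*(-47) = (16 - 76) + ((-3 + 6)/(7 + 6))*(-47) = -60 + (3/13)*(-47) = -60 - 141/13 = -921/13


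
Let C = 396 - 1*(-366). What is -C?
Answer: -762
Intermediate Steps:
C = 762 (C = 396 + 366 = 762)
-C = -1*762 = -762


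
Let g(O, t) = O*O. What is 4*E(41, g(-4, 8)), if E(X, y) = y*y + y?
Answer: 1088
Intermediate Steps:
g(O, t) = O**2
E(X, y) = y + y**2 (E(X, y) = y**2 + y = y + y**2)
4*E(41, g(-4, 8)) = 4*((-4)**2*(1 + (-4)**2)) = 4*(16*(1 + 16)) = 4*(16*17) = 4*272 = 1088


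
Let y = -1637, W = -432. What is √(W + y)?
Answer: I*√2069 ≈ 45.486*I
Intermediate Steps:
√(W + y) = √(-432 - 1637) = √(-2069) = I*√2069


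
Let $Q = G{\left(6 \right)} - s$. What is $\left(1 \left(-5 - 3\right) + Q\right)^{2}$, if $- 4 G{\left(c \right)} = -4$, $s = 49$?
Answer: $3136$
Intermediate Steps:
$G{\left(c \right)} = 1$ ($G{\left(c \right)} = \left(- \frac{1}{4}\right) \left(-4\right) = 1$)
$Q = -48$ ($Q = 1 - 49 = -48$)
$\left(1 \left(-5 - 3\right) + Q\right)^{2} = \left(1 \left(-5 - 3\right) - 48\right)^{2} = \left(1 \left(-8\right) - 48\right)^{2} = \left(-8 - 48\right)^{2} = \left(-56\right)^{2} = 3136$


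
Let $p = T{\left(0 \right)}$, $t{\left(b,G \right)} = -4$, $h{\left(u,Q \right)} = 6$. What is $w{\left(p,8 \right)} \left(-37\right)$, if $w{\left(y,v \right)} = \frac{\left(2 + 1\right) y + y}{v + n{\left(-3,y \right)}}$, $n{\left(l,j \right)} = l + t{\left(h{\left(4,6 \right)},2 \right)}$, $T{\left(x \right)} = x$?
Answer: $0$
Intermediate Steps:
$p = 0$
$n{\left(l,j \right)} = -4 + l$ ($n{\left(l,j \right)} = l - 4 = -4 + l$)
$w{\left(y,v \right)} = \frac{4 y}{-7 + v}$ ($w{\left(y,v \right)} = \frac{\left(2 + 1\right) y + y}{v - 7} = \frac{3 y + y}{v - 7} = \frac{4 y}{-7 + v}$)
$w{\left(p,8 \right)} \left(-37\right) = 4 \cdot 0 \frac{1}{-7 + 8} \left(-37\right) = 4 \cdot 0 \cdot 1^{-1} \left(-37\right) = 4 \cdot 0 \cdot 1 \left(-37\right) = 0 \left(-37\right) = 0$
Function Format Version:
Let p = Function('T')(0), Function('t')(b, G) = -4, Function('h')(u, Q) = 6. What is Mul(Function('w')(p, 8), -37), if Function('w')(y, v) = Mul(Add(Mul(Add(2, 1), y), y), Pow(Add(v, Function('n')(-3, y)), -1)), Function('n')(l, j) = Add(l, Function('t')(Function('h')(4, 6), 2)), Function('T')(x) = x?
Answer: 0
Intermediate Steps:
p = 0
Function('n')(l, j) = Add(-4, l) (Function('n')(l, j) = Add(l, -4) = Add(-4, l))
Function('w')(y, v) = Mul(4, y, Pow(Add(-7, v), -1)) (Function('w')(y, v) = Mul(Add(Mul(Add(2, 1), y), y), Pow(Add(v, Add(-4, -3)), -1)) = Mul(Add(Mul(3, y), y), Pow(Add(v, -7), -1)) = Mul(Mul(4, y), Pow(Add(-7, v), -1)) = Mul(4, y, Pow(Add(-7, v), -1)))
Mul(Function('w')(p, 8), -37) = Mul(Mul(4, 0, Pow(Add(-7, 8), -1)), -37) = Mul(Mul(4, 0, Pow(1, -1)), -37) = Mul(Mul(4, 0, 1), -37) = Mul(0, -37) = 0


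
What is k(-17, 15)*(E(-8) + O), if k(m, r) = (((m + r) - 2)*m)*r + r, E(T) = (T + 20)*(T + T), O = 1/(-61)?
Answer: -12122955/61 ≈ -1.9874e+5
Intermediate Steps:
O = -1/61 ≈ -0.016393
E(T) = 2*T*(20 + T) (E(T) = (20 + T)*(2*T) = 2*T*(20 + T))
k(m, r) = r + m*r*(-2 + m + r) (k(m, r) = ((-2 + m + r)*m)*r + r = (m*(-2 + m + r))*r + r = m*r*(-2 + m + r) + r = r + m*r*(-2 + m + r))
k(-17, 15)*(E(-8) + O) = (15*(1 + (-17)² - 2*(-17) - 17*15))*(2*(-8)*(20 - 8) - 1/61) = (15*(1 + 289 + 34 - 255))*(2*(-8)*12 - 1/61) = (15*69)*(-192 - 1/61) = 1035*(-11713/61) = -12122955/61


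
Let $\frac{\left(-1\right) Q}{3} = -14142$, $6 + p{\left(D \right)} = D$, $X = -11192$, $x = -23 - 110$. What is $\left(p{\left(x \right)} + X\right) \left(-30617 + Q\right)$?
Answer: $-133807779$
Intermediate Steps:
$x = -133$
$p{\left(D \right)} = -6 + D$
$Q = 42426$ ($Q = \left(-3\right) \left(-14142\right) = 42426$)
$\left(p{\left(x \right)} + X\right) \left(-30617 + Q\right) = \left(\left(-6 - 133\right) - 11192\right) \left(-30617 + 42426\right) = \left(-139 - 11192\right) 11809 = \left(-11331\right) 11809 = -133807779$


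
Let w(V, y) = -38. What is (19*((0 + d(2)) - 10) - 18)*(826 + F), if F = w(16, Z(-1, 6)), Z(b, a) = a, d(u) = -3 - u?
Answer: -238764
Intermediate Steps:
F = -38
(19*((0 + d(2)) - 10) - 18)*(826 + F) = (19*((0 + (-3 - 1*2)) - 10) - 18)*(826 - 38) = (19*((0 + (-3 - 2)) - 10) - 18)*788 = (19*((0 - 5) - 10) - 18)*788 = (19*(-5 - 10) - 18)*788 = (19*(-15) - 18)*788 = (-285 - 18)*788 = -303*788 = -238764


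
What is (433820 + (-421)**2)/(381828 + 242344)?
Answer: 611061/624172 ≈ 0.97899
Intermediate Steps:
(433820 + (-421)**2)/(381828 + 242344) = (433820 + 177241)/624172 = 611061*(1/624172) = 611061/624172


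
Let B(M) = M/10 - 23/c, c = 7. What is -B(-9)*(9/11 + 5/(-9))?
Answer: 3809/3465 ≈ 1.0993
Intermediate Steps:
B(M) = -23/7 + M/10 (B(M) = M/10 - 23/7 = -23/7 + M/10)
-B(-9)*(9/11 + 5/(-9)) = -(-23/7 + (⅒)*(-9))*(9/11 + 5/(-9)) = -(-23/7 - 9/10)*(9*(1/11) + 5*(-⅑)) = -(-293)*(9/11 - 5/9)/70 = -(-293)*26/(70*99) = -1*(-3809/3465) = 3809/3465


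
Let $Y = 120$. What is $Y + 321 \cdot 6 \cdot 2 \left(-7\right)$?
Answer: $-26844$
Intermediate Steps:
$Y + 321 \cdot 6 \cdot 2 \left(-7\right) = 120 + 321 \cdot 6 \cdot 2 \left(-7\right) = 120 + 321 \cdot 12 \left(-7\right) = 120 + 321 \left(-84\right) = 120 - 26964 = -26844$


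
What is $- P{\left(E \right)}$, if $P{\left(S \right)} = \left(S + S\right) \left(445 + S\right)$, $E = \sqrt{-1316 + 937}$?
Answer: $758 - 890 i \sqrt{379} \approx 758.0 - 17326.0 i$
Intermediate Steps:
$E = i \sqrt{379}$ ($E = \sqrt{-379} = i \sqrt{379} \approx 19.468 i$)
$P{\left(S \right)} = 2 S \left(445 + S\right)$
$- P{\left(E \right)} = - 2 i \sqrt{379} \left(445 + i \sqrt{379}\right)$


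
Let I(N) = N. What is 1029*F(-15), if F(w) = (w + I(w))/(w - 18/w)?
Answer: 51450/23 ≈ 2237.0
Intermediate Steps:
F(w) = 2*w/(w - 18/w) (F(w) = (w + w)/(w - 18/w) = (2*w)/(w - 18/w) = 2*w/(w - 18/w))
1029*F(-15) = 1029*(2*(-15)**2/(-18 + (-15)**2)) = 1029*(2*225/(-18 + 225)) = 1029*(2*225/207) = 1029*(2*225*(1/207)) = 1029*(50/23) = 51450/23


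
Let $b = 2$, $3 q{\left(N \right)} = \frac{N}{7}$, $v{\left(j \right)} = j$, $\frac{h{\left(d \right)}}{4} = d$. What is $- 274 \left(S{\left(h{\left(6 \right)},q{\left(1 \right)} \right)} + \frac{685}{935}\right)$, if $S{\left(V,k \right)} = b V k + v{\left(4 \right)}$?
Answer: $- \frac{2517238}{1309} \approx -1923.0$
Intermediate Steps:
$h{\left(d \right)} = 4 d$
$q{\left(N \right)} = \frac{N}{21}$ ($q{\left(N \right)} = \frac{N \frac{1}{7}}{3} = \frac{\frac{1}{7} N}{3} = \frac{N}{21}$)
$S{\left(V,k \right)} = 4 + 2 V k$ ($S{\left(V,k \right)} = 2 V k + 4 = 4 + 2 V k$)
$- 274 \left(S{\left(h{\left(6 \right)},q{\left(1 \right)} \right)} + \frac{685}{935}\right) = - 274 \left(\left(4 + 2 \cdot 4 \cdot 6 \cdot \frac{1}{21} \cdot 1\right) + \frac{685}{935}\right) = - 274 \left(\left(4 + 2 \cdot 24 \cdot \frac{1}{21}\right) + 685 \cdot \frac{1}{935}\right) = - 274 \left(\left(4 + \frac{16}{7}\right) + \frac{137}{187}\right) = - 274 \left(\frac{44}{7} + \frac{137}{187}\right) = \left(-274\right) \frac{9187}{1309} = - \frac{2517238}{1309}$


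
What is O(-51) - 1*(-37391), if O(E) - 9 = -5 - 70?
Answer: 37325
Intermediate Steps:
O(E) = -66 (O(E) = 9 + (-5 - 70) = 9 - 75 = -66)
O(-51) - 1*(-37391) = -66 - 1*(-37391) = -66 + 37391 = 37325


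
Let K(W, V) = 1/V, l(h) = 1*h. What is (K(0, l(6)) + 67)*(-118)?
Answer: -23777/3 ≈ -7925.7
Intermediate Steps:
l(h) = h
(K(0, l(6)) + 67)*(-118) = (1/6 + 67)*(-118) = (⅙ + 67)*(-118) = (403/6)*(-118) = -23777/3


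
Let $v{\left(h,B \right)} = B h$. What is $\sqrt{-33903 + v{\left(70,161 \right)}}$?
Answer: $i \sqrt{22633} \approx 150.44 i$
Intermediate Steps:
$\sqrt{-33903 + v{\left(70,161 \right)}} = \sqrt{-33903 + 161 \cdot 70} = \sqrt{-33903 + 11270} = \sqrt{-22633} = i \sqrt{22633}$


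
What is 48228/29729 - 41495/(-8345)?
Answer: 327213503/49617701 ≈ 6.5947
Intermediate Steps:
48228/29729 - 41495/(-8345) = 48228*(1/29729) - 41495*(-1/8345) = 48228/29729 + 8299/1669 = 327213503/49617701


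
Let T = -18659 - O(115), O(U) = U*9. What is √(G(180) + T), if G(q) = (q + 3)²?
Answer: √13795 ≈ 117.45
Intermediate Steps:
O(U) = 9*U
G(q) = (3 + q)²
T = -19694 (T = -18659 - 9*115 = -18659 - 1*1035 = -18659 - 1035 = -19694)
√(G(180) + T) = √((3 + 180)² - 19694) = √(183² - 19694) = √(33489 - 19694) = √13795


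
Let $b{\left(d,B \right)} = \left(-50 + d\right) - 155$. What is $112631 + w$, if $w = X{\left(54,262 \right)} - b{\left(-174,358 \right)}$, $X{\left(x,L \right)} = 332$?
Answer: $113342$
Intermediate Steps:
$b{\left(d,B \right)} = -205 + d$
$w = 711$ ($w = 332 - \left(-205 - 174\right) = 332 - -379 = 332 + 379 = 711$)
$112631 + w = 112631 + 711 = 113342$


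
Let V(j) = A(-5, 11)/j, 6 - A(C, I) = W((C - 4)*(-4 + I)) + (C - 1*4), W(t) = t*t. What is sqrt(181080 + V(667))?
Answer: sqrt(80557862802)/667 ≈ 425.53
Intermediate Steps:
W(t) = t**2
A(C, I) = 10 - C - (-4 + C)**2*(-4 + I)**2 (A(C, I) = 6 - (((C - 4)*(-4 + I))**2 + (C - 1*4)) = 6 - (((-4 + C)*(-4 + I))**2 + (C - 4)) = 6 - ((-4 + C)**2*(-4 + I)**2 + (-4 + C)) = 6 - (-4 + C + (-4 + C)**2*(-4 + I)**2) = 6 + (4 - C - (-4 + C)**2*(-4 + I)**2) = 10 - C - (-4 + C)**2*(-4 + I)**2)
V(j) = -3954/j (V(j) = (10 - 1*(-5) - (16 - 4*(-5) - 4*11 - 5*11)**2)/j = (10 + 5 - (16 + 20 - 44 - 55)**2)/j = (10 + 5 - 1*(-63)**2)/j = (10 + 5 - 1*3969)/j = (10 + 5 - 3969)/j = -3954/j)
sqrt(181080 + V(667)) = sqrt(181080 - 3954/667) = sqrt(120776406/667) = sqrt(80557862802)/667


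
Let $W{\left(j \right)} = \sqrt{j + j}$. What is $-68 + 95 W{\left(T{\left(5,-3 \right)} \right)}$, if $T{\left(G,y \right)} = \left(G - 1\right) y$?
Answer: $-68 + 190 i \sqrt{6} \approx -68.0 + 465.4 i$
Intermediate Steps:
$T{\left(G,y \right)} = y \left(-1 + G\right)$ ($T{\left(G,y \right)} = \left(-1 + G\right) y = y \left(-1 + G\right)$)
$W{\left(j \right)} = \sqrt{2} \sqrt{j}$ ($W{\left(j \right)} = \sqrt{2 j} = \sqrt{2} \sqrt{j}$)
$-68 + 95 W{\left(T{\left(5,-3 \right)} \right)} = -68 + 95 \sqrt{2} \sqrt{- 3 \left(-1 + 5\right)} = -68 + 95 \sqrt{2} \sqrt{\left(-3\right) 4} = -68 + 95 \sqrt{2} \sqrt{-12} = -68 + 95 \sqrt{2} \cdot 2 i \sqrt{3} = -68 + 95 \cdot 2 i \sqrt{6} = -68 + 190 i \sqrt{6}$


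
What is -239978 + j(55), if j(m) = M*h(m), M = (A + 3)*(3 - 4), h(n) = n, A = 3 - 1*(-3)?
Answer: -240473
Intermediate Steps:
A = 6 (A = 3 + 3 = 6)
M = -9 (M = (6 + 3)*(3 - 4) = 9*(-1) = -9)
j(m) = -9*m
-239978 + j(55) = -239978 - 9*55 = -239978 - 495 = -240473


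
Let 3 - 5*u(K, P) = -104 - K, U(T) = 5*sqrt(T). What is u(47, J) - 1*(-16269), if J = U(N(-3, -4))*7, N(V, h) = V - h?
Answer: 81499/5 ≈ 16300.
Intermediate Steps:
J = 35 (J = (5*sqrt(-3 - 1*(-4)))*7 = (5*sqrt(-3 + 4))*7 = (5*sqrt(1))*7 = (5*1)*7 = 5*7 = 35)
u(K, P) = 107/5 + K/5 (u(K, P) = 3/5 - (-104 - K)/5 = 3/5 + (104/5 + K/5) = 107/5 + K/5)
u(47, J) - 1*(-16269) = (107/5 + (1/5)*47) - 1*(-16269) = (107/5 + 47/5) + 16269 = 154/5 + 16269 = 81499/5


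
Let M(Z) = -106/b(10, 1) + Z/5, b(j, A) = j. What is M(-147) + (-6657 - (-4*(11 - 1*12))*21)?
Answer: -6781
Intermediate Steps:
M(Z) = -53/5 + Z/5 (M(Z) = -106/10 + Z/5 = -106*⅒ + Z*(⅕) = -53/5 + Z/5)
M(-147) + (-6657 - (-4*(11 - 1*12))*21) = (-53/5 + (⅕)*(-147)) + (-6657 - (-4*(11 - 1*12))*21) = (-53/5 - 147/5) + (-6657 - (-4*(11 - 12))*21) = -40 + (-6657 - (-4*(-1))*21) = -40 + (-6657 - 4*21) = -40 + (-6657 - 1*84) = -40 + (-6657 - 84) = -40 - 6741 = -6781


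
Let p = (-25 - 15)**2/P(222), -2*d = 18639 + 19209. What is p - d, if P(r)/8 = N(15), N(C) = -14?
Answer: 132368/7 ≈ 18910.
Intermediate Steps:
P(r) = -112 (P(r) = 8*(-14) = -112)
d = -18924 (d = -(18639 + 19209)/2 = -1/2*37848 = -18924)
p = -100/7 (p = (-25 - 15)**2/(-112) = (-40)**2*(-1/112) = 1600*(-1/112) = -100/7 ≈ -14.286)
p - d = -100/7 - 1*(-18924) = -100/7 + 18924 = 132368/7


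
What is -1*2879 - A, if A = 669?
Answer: -3548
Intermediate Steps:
-1*2879 - A = -1*2879 - 1*669 = -2879 - 669 = -3548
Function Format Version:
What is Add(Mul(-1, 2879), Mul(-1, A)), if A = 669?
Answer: -3548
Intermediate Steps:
Add(Mul(-1, 2879), Mul(-1, A)) = Add(Mul(-1, 2879), Mul(-1, 669)) = Add(-2879, -669) = -3548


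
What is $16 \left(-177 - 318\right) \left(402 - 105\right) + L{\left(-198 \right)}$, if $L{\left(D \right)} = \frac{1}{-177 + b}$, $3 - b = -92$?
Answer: $- \frac{192883681}{82} \approx -2.3522 \cdot 10^{6}$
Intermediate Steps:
$b = 95$ ($b = 3 - -92 = 3 + 92 = 95$)
$L{\left(D \right)} = - \frac{1}{82}$ ($L{\left(D \right)} = \frac{1}{-177 + 95} = \frac{1}{-82} = - \frac{1}{82}$)
$16 \left(-177 - 318\right) \left(402 - 105\right) + L{\left(-198 \right)} = 16 \left(-177 - 318\right) \left(402 - 105\right) - \frac{1}{82} = 16 \left(\left(-495\right) 297\right) - \frac{1}{82} = 16 \left(-147015\right) - \frac{1}{82} = -2352240 - \frac{1}{82} = - \frac{192883681}{82}$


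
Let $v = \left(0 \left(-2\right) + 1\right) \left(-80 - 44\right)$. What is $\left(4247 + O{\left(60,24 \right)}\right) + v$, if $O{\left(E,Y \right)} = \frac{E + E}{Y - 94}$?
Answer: $\frac{28849}{7} \approx 4121.3$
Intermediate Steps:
$O{\left(E,Y \right)} = \frac{2 E}{-94 + Y}$
$v = -124$ ($v = \left(0 + 1\right) \left(-124\right) = 1 \left(-124\right) = -124$)
$\left(4247 + O{\left(60,24 \right)}\right) + v = \left(4247 + 2 \cdot 60 \frac{1}{-94 + 24}\right) - 124 = \left(4247 + 2 \cdot 60 \frac{1}{-70}\right) - 124 = \left(4247 + 2 \cdot 60 \left(- \frac{1}{70}\right)\right) - 124 = \left(4247 - \frac{12}{7}\right) - 124 = \frac{29717}{7} - 124 = \frac{28849}{7}$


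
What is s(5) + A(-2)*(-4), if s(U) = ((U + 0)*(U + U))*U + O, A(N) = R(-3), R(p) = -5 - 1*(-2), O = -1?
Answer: 261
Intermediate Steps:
R(p) = -3 (R(p) = -5 + 2 = -3)
A(N) = -3
s(U) = -1 + 2*U³ (s(U) = ((U + 0)*(U + U))*U - 1 = (U*(2*U))*U - 1 = (2*U²)*U - 1 = 2*U³ - 1 = -1 + 2*U³)
s(5) + A(-2)*(-4) = (-1 + 2*5³) - 3*(-4) = (-1 + 2*125) + 12 = (-1 + 250) + 12 = 249 + 12 = 261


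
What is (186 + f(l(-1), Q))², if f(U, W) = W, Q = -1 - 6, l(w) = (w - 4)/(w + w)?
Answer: 32041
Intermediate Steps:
l(w) = (-4 + w)/(2*w) (l(w) = (-4 + w)/((2*w)) = (-4 + w)*(1/(2*w)) = (-4 + w)/(2*w))
Q = -7
(186 + f(l(-1), Q))² = (186 - 7)² = 179² = 32041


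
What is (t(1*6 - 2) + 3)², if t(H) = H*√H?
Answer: 121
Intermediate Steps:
t(H) = H^(3/2)
(t(1*6 - 2) + 3)² = ((1*6 - 2)^(3/2) + 3)² = ((6 - 2)^(3/2) + 3)² = (4^(3/2) + 3)² = (8 + 3)² = 11² = 121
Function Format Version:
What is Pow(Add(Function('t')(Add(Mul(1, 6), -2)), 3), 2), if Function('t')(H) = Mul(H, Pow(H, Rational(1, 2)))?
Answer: 121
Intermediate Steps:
Function('t')(H) = Pow(H, Rational(3, 2))
Pow(Add(Function('t')(Add(Mul(1, 6), -2)), 3), 2) = Pow(Add(Pow(Add(Mul(1, 6), -2), Rational(3, 2)), 3), 2) = Pow(Add(Pow(Add(6, -2), Rational(3, 2)), 3), 2) = Pow(Add(Pow(4, Rational(3, 2)), 3), 2) = Pow(Add(8, 3), 2) = Pow(11, 2) = 121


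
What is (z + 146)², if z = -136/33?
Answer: 21921124/1089 ≈ 20130.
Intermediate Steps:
z = -136/33 (z = -136*1/33 = -136/33 ≈ -4.1212)
(z + 146)² = (-136/33 + 146)² = (4682/33)² = 21921124/1089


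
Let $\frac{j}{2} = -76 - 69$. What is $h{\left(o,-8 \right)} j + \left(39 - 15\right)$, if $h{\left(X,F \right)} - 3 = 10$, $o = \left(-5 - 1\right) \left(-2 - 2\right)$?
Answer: $-3746$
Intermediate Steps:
$o = 24$ ($o = \left(-6\right) \left(-4\right) = 24$)
$h{\left(X,F \right)} = 13$ ($h{\left(X,F \right)} = 3 + 10 = 13$)
$j = -290$ ($j = 2 \left(-76 - 69\right) = 2 \left(-145\right) = -290$)
$h{\left(o,-8 \right)} j + \left(39 - 15\right) = 13 \left(-290\right) + \left(39 - 15\right) = -3770 + 24 = -3746$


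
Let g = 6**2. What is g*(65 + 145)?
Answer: 7560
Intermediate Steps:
g = 36
g*(65 + 145) = 36*(65 + 145) = 36*210 = 7560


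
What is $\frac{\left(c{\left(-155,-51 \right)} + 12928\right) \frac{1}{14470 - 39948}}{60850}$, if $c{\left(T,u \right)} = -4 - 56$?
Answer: $- \frac{3217}{387584075} \approx -8.3001 \cdot 10^{-6}$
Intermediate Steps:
$c{\left(T,u \right)} = -60$ ($c{\left(T,u \right)} = -4 - 56 = -60$)
$\frac{\left(c{\left(-155,-51 \right)} + 12928\right) \frac{1}{14470 - 39948}}{60850} = \frac{\left(-60 + 12928\right) \frac{1}{14470 - 39948}}{60850} = \frac{12868}{-25478} \cdot \frac{1}{60850} = 12868 \left(- \frac{1}{25478}\right) \frac{1}{60850} = \left(- \frac{6434}{12739}\right) \frac{1}{60850} = - \frac{3217}{387584075}$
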